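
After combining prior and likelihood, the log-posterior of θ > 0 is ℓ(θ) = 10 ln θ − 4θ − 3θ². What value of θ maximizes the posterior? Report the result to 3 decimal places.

θ̂_MAP = 1.000

ℓ'(θ) = 10/θ − 4 − 6θ. Setting this to zero and multiplying by θ: 6θ² + 4θ − 10 = 0.
θ = (−4 + √(4² + 4·6·10)) / (2·6) = (−4 + √256) / 12 = (−4 + 16)/12 = 1.
ℓ''(θ) = −10/θ² − 6 < 0, confirming a maximum.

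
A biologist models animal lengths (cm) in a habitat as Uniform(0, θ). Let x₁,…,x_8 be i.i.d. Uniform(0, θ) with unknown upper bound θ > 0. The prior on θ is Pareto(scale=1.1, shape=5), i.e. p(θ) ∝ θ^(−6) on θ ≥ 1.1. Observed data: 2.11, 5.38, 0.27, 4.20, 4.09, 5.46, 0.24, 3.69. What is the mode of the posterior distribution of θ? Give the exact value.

θ̂_MAP = 5.46

The Uniform(0, θ) likelihood is θ^(−n) for θ ≥ max(xᵢ), zero otherwise. Here max(xᵢ) = 5.46.
Posterior ∝ θ^(−6) · θ^(−8) = θ^(−14) on θ ≥ max(1.1, 5.46) = 5.46.
This density is strictly decreasing in θ, so the posterior mode lies at the lower boundary of the support.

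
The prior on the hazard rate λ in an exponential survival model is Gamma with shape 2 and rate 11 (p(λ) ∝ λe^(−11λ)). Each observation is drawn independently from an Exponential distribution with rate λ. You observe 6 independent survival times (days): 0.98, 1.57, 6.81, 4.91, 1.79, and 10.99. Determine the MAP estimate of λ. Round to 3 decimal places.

λ̂_MAP = 0.184

The Exponential(rate=λ) likelihood is ∝ λ^n e^(−λΣtᵢ). Here n = 6 and Σtᵢ = 0.98 + 1.57 + 6.81 + 4.91 + 1.79 + 10.99 = 27.05.
Posterior ∝ λe^(−11λ) · λ^6e^(−27.05λ) = λ^7e^(−38.05λ), i.e. Gamma(8, 38.05).
Mode = (a−1)/b = 7/38.05 ≈ 0.184.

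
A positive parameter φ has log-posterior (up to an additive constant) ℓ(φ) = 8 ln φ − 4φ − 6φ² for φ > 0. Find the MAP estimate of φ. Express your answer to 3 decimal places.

ℓ'(φ) = 8/φ − 4 − 12φ. Setting this to zero and multiplying by φ: 12φ² + 4φ − 8 = 0.
φ = (−4 + √(4² + 4·12·8)) / (2·12) = (−4 + √400) / 24 = (−4 + 20)/24 = 2/3.
ℓ''(φ) = −8/φ² − 12 < 0, confirming a maximum.

φ̂_MAP = 0.667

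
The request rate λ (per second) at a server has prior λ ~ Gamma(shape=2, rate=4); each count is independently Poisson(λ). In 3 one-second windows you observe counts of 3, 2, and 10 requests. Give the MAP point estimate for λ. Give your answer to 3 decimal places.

λ̂_MAP = 2.286

Σxᵢ = 3+2+10 = 15, with n = 3.
Posterior ∝ λe^(−4λ) · λ^15e^(−3λ) = λ^16e^(−7λ), i.e. Gamma(shape=17, rate=7).
The mode of a Gamma(a, b) with a ≥ 1 (shape–rate) is (a−1)/b = 16/7 ≈ 2.286.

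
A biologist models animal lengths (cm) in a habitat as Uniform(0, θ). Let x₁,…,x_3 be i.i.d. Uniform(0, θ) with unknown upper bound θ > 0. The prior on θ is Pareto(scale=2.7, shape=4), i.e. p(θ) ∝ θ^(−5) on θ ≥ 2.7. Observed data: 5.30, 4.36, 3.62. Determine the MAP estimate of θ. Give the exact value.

The Uniform(0, θ) likelihood is θ^(−n) for θ ≥ max(xᵢ), zero otherwise. Here max(xᵢ) = 5.30.
Posterior ∝ θ^(−5) · θ^(−3) = θ^(−8) on θ ≥ max(2.7, 5.30) = 5.30.
This density is strictly decreasing in θ, so the posterior mode lies at the lower boundary of the support.

θ̂_MAP = 5.30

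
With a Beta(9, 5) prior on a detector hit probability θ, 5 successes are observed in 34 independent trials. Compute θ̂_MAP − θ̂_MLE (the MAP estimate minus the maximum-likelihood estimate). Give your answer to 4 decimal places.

Posterior is Beta(14, 34); MAP = (14−1)/(48−2) = 13/46 ≈ 0.28261.
MLE ignores the prior: θ̂_MLE = k/n = 5/34 ≈ 0.14706.
Difference = 13/46 − 5/34 = 53/391 ≈ 0.1355.

MAP − MLE = 0.1355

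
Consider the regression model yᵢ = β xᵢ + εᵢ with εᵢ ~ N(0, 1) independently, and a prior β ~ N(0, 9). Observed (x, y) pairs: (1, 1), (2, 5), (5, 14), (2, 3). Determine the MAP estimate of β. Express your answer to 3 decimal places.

log p(β | y) = −Σ(yᵢ − βxᵢ)²/(2·1) − β²/(2·9) + const.
Setting the derivative to zero: Σxᵢ(yᵢ − βxᵢ)/1 − β/9 = 0, so β = Σxᵢyᵢ / (Σxᵢ² + σ²/τ²).
Σxᵢyᵢ = 1·1 + 2·5 + 5·14 + 2·3 = 87; Σxᵢ² = 34; σ²/τ² = 1/9.
β̂_MAP = 87 / (34 + 1/9) = 87/(307/9) = 783/307 ≈ 2.550.

β̂_MAP = 2.550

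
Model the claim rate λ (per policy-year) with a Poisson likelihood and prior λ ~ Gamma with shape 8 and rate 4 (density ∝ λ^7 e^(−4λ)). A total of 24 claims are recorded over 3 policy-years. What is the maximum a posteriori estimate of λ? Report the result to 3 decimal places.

λ̂_MAP = 4.429

Σxᵢ = 24, n = 3.
Posterior ∝ λ^7e^(−4λ) · λ^24e^(−3λ) = λ^31e^(−7λ), i.e. Gamma(shape=32, rate=7).
The mode of a Gamma(a, b) with a ≥ 1 (shape–rate) is (a−1)/b = 31/7 ≈ 4.429.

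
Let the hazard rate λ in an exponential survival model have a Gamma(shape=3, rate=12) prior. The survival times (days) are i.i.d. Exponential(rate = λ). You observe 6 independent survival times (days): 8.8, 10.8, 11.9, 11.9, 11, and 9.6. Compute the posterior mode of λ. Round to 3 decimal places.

The Exponential(rate=λ) likelihood is ∝ λ^n e^(−λΣtᵢ). Here n = 6 and Σtᵢ = 8.8 + 10.8 + 11.9 + 11.9 + 11 + 9.6 = 64.
Posterior ∝ λ^2e^(−12λ) · λ^6e^(−64λ) = λ^8e^(−76λ), i.e. Gamma(9, 76).
Mode = (a−1)/b = 8/76 ≈ 0.105.

λ̂_MAP = 0.105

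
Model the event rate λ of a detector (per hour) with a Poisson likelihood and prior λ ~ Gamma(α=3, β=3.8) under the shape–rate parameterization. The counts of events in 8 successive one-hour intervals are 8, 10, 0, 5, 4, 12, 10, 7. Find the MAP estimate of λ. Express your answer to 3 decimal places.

Σxᵢ = 8+10+0+5+4+12+10+7 = 56, with n = 8.
Posterior ∝ λ^2e^(−3.8λ) · λ^56e^(−8λ) = λ^58e^(−11.8λ), i.e. Gamma(shape=59, rate=11.8).
The mode of a Gamma(a, b) with a ≥ 1 (shape–rate) is (a−1)/b = 58/11.8 ≈ 4.915.

λ̂_MAP = 4.915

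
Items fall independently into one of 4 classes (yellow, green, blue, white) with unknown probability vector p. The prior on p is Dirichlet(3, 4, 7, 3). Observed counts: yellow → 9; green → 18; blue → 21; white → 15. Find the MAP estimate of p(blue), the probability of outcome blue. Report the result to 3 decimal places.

MAP estimate of p(blue) = 0.355

The posterior is Dirichlet(αᵢ + nᵢ) = Dirichlet(12, 22, 28, 18).
For a Dirichlet(a₁,…,a_K) with all aᵢ > 1, the mode has j-th component (aⱼ − 1)/(Σaᵢ − K).
Here Σaᵢ = 80 and K = 4, so p(blue) = (28 − 1)/(80 − 4) = 27/76 ≈ 0.355.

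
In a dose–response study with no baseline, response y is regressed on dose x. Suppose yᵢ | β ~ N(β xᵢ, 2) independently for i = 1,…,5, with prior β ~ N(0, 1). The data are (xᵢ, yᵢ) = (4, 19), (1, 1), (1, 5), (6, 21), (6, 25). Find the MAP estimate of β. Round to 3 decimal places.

β̂_MAP = 3.891

log p(β | y) = −Σ(yᵢ − βxᵢ)²/(2·2) − β²/(2·1) + const.
Setting the derivative to zero: Σxᵢ(yᵢ − βxᵢ)/2 − β/1 = 0, so β = Σxᵢyᵢ / (Σxᵢ² + σ²/τ²).
Σxᵢyᵢ = 4·19 + 1·1 + 1·5 + 6·21 + 6·25 = 358; Σxᵢ² = 90; σ²/τ² = 2.
β̂_MAP = 358 / (90 + 2) = 358/92 ≈ 3.891.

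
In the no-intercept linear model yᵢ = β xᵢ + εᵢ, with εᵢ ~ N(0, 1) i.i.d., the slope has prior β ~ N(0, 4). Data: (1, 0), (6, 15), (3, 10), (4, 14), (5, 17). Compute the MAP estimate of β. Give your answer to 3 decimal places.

log p(β | y) = −Σ(yᵢ − βxᵢ)²/(2·1) − β²/(2·4) + const.
Setting the derivative to zero: Σxᵢ(yᵢ − βxᵢ)/1 − β/4 = 0, so β = Σxᵢyᵢ / (Σxᵢ² + σ²/τ²).
Σxᵢyᵢ = 1·0 + 6·15 + 3·10 + 4·14 + 5·17 = 261; Σxᵢ² = 87; σ²/τ² = 0.25.
β̂_MAP = 261 / (87 + 0.25) = 261/87.25 ≈ 2.991.

β̂_MAP = 2.991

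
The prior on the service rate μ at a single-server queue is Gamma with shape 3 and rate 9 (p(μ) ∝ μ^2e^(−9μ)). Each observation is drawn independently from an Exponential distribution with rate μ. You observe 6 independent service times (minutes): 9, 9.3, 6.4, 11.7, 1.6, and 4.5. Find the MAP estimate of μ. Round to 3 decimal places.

The Exponential(rate=μ) likelihood is ∝ μ^n e^(−μΣtᵢ). Here n = 6 and Σtᵢ = 9 + 9.3 + 6.4 + 11.7 + 1.6 + 4.5 = 42.5.
Posterior ∝ μ^2e^(−9μ) · μ^6e^(−42.5μ) = μ^8e^(−51.5μ), i.e. Gamma(9, 51.5).
Mode = (a−1)/b = 8/51.5 ≈ 0.155.

μ̂_MAP = 0.155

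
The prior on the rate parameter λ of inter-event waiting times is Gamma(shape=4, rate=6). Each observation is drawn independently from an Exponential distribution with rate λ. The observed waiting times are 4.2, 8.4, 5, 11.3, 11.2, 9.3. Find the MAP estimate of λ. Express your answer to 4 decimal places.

The Exponential(rate=λ) likelihood is ∝ λ^n e^(−λΣtᵢ). Here n = 6 and Σtᵢ = 4.2 + 8.4 + 5 + 11.3 + 11.2 + 9.3 = 49.4.
Posterior ∝ λ^3e^(−6λ) · λ^6e^(−49.4λ) = λ^9e^(−55.4λ), i.e. Gamma(10, 55.4).
Mode = (a−1)/b = 9/55.4 ≈ 0.1625.

λ̂_MAP = 0.1625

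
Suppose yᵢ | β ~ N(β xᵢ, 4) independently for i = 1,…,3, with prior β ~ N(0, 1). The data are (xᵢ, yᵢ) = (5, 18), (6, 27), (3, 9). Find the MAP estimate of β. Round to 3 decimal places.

β̂_MAP = 3.770

log p(β | y) = −Σ(yᵢ − βxᵢ)²/(2·4) − β²/(2·1) + const.
Setting the derivative to zero: Σxᵢ(yᵢ − βxᵢ)/4 − β/1 = 0, so β = Σxᵢyᵢ / (Σxᵢ² + σ²/τ²).
Σxᵢyᵢ = 5·18 + 6·27 + 3·9 = 279; Σxᵢ² = 70; σ²/τ² = 4.
β̂_MAP = 279 / (70 + 4) = 279/74 ≈ 3.770.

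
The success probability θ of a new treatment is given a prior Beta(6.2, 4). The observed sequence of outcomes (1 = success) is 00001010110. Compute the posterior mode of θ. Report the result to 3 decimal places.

θ̂_MAP = 0.479

Prior: Beta(6.2, 4).
Data: 4 successes in 11 trials (from the sequence). The binomial likelihood contributes θ^4(1−θ)^7, so the posterior is Beta(6.2+4, 4+7) = Beta(10.2, 11).
For Beta(a, b) with a, b > 1 the mode is (a−1)/(a+b−2) = 9.2/19.2 ≈ 0.479.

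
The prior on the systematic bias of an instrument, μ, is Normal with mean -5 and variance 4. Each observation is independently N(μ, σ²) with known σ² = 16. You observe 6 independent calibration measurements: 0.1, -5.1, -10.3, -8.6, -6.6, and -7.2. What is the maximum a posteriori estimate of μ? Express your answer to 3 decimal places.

μ̂_MAP = -5.770

n = 6; x̄ = (0.1 + (-5.1) + (-10.3) + (-8.6) + (-6.6) + (-7.2))/6 = -37.7/6 = -377/60 ≈ -6.2833.
For a Normal prior and Normal likelihood with known variance, the posterior is Normal; its mode equals its mean, the precision-weighted average.
Prior precision 1/σ₀² = 1/4 = 0.25; data precision n/σ² = 6/16 = 0.375.
μ̂ = (0.25·(-5) + 0.375·(-377/60)) / (0.25 + 0.375) = (-3.60625)/0.625 = -5.770.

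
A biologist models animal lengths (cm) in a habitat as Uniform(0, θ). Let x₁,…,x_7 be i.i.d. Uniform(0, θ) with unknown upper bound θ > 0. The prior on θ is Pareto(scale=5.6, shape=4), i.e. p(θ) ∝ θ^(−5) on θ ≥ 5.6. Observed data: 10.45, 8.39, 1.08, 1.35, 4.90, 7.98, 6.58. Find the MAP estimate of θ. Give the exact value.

θ̂_MAP = 10.45

The Uniform(0, θ) likelihood is θ^(−n) for θ ≥ max(xᵢ), zero otherwise. Here max(xᵢ) = 10.45.
Posterior ∝ θ^(−5) · θ^(−7) = θ^(−12) on θ ≥ max(5.6, 10.45) = 10.45.
This density is strictly decreasing in θ, so the posterior mode lies at the lower boundary of the support.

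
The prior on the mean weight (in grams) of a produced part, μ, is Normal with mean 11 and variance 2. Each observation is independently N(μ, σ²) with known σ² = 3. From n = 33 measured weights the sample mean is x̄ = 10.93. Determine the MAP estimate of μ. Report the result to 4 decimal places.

n = 33, x̄ = 10.93.
For a Normal prior and Normal likelihood with known variance, the posterior is Normal; its mode equals its mean, the precision-weighted average.
Prior precision 1/σ₀² = 1/2 = 0.5; data precision n/σ² = 33/3 = 11.
μ̂ = (0.5·11 + 11·10.93) / (0.5 + 11) = 125.73/11.5 = 12573/1150 ≈ 10.9330.

μ̂_MAP = 10.9330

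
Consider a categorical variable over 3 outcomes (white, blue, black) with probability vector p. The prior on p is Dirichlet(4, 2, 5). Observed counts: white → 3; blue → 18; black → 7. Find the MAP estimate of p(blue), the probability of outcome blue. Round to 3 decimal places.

The posterior is Dirichlet(αᵢ + nᵢ) = Dirichlet(7, 20, 12).
For a Dirichlet(a₁,…,a_K) with all aᵢ > 1, the mode has j-th component (aⱼ − 1)/(Σaᵢ − K).
Here Σaᵢ = 39 and K = 3, so p(blue) = (20 − 1)/(39 − 3) = 19/36 ≈ 0.528.

MAP estimate of p(blue) = 0.528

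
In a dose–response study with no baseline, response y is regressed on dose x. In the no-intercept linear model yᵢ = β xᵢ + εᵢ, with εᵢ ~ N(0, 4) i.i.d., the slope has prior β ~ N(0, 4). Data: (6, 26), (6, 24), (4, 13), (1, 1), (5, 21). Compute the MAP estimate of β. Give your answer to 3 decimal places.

log p(β | y) = −Σ(yᵢ − βxᵢ)²/(2·4) − β²/(2·4) + const.
Setting the derivative to zero: Σxᵢ(yᵢ − βxᵢ)/4 − β/4 = 0, so β = Σxᵢyᵢ / (Σxᵢ² + σ²/τ²).
Σxᵢyᵢ = 6·26 + 6·24 + 4·13 + 1·1 + 5·21 = 458; Σxᵢ² = 114; σ²/τ² = 1.
β̂_MAP = 458 / (114 + 1) = 458/115 ≈ 3.983.

β̂_MAP = 3.983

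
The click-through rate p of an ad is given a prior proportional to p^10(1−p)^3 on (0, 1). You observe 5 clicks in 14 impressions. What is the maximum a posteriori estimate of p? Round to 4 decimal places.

p̂_MAP = 0.5556

The prior density ∝ p^10(1−p)^3 is the kernel of Beta(11, 4).
Data: 5 successes in 14 trials. The binomial likelihood contributes p^5(1−p)^9, so the posterior is Beta(11+5, 4+9) = Beta(16, 13).
For Beta(a, b) with a, b > 1 the mode is (a−1)/(a+b−2) = 15/27 ≈ 0.5556.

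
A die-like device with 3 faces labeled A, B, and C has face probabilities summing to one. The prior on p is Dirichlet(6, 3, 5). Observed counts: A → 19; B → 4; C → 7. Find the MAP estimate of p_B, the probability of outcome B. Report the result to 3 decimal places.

The posterior is Dirichlet(αᵢ + nᵢ) = Dirichlet(25, 7, 12).
For a Dirichlet(a₁,…,a_K) with all aᵢ > 1, the mode has j-th component (aⱼ − 1)/(Σaᵢ − K).
Here Σaᵢ = 44 and K = 3, so p_B = (7 − 1)/(44 − 3) = 6/41 ≈ 0.146.

MAP estimate of p_B = 0.146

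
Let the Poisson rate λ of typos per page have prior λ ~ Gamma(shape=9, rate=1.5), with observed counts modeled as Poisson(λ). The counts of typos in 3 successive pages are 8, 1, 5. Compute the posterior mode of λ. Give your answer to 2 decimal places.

λ̂_MAP = 4.89

Σxᵢ = 8+1+5 = 14, with n = 3.
Posterior ∝ λ^8e^(−1.5λ) · λ^14e^(−3λ) = λ^22e^(−4.5λ), i.e. Gamma(shape=23, rate=4.5).
The mode of a Gamma(a, b) with a ≥ 1 (shape–rate) is (a−1)/b = 22/4.5 ≈ 4.89.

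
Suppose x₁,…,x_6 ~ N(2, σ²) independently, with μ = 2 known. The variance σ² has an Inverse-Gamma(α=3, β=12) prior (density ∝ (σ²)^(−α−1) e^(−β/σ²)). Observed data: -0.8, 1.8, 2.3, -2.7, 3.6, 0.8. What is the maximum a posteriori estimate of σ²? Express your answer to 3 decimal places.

Sum of squared deviations about the known mean: SS = (-0.8−2)² + (1.8−2)² + (2.3−2)² + (-2.7−2)² + (3.6−2)² + (0.8−2)² = 34.06.
The Normal likelihood contributes (σ²)^(−n/2) exp(−SS/(2σ²)), so the posterior is Inverse-Gamma(α + n/2, β + SS/2) = Inverse-Gamma(6, 29.03).
The mode of Inverse-Gamma(a, b) is b/(a+1) = 29.03/7 ≈ 4.147.

σ̂²_MAP = 4.147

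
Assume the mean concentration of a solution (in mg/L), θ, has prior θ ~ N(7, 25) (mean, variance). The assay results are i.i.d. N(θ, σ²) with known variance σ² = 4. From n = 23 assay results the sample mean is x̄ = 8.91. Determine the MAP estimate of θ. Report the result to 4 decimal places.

n = 23, x̄ = 8.91.
For a Normal prior and Normal likelihood with known variance, the posterior is Normal; its mode equals its mean, the precision-weighted average.
Prior precision 1/σ₀² = 1/25 = 0.04; data precision n/σ² = 23/4 = 5.75.
θ̂ = (0.04·7 + 5.75·8.91) / (0.04 + 5.75) = 51.5125/5.79 = 20605/2316 ≈ 8.8968.

θ̂_MAP = 8.8968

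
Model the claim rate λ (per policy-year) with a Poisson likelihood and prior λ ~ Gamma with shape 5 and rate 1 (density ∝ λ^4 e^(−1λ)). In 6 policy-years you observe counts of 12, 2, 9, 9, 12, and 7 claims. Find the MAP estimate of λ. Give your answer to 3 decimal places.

Σxᵢ = 12+2+9+9+12+7 = 51, with n = 6.
Posterior ∝ λ^4e^(−1λ) · λ^51e^(−6λ) = λ^55e^(−7λ), i.e. Gamma(shape=56, rate=7).
The mode of a Gamma(a, b) with a ≥ 1 (shape–rate) is (a−1)/b = 55/7 ≈ 7.857.

λ̂_MAP = 7.857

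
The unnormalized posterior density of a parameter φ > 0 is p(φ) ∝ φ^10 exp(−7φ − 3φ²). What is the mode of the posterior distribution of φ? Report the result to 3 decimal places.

ℓ'(φ) = 10/φ − 7 − 6φ. Setting this to zero and multiplying by φ: 6φ² + 7φ − 10 = 0.
φ = (−7 + √(7² + 4·6·10)) / (2·6) = (−7 + √289) / 12 = (−7 + 17)/12 = 5/6.
ℓ''(φ) = −10/φ² − 6 < 0, confirming a maximum.

φ̂_MAP = 0.833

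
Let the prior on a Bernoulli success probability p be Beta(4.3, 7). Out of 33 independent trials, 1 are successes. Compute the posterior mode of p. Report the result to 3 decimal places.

Prior: Beta(4.3, 7).
Data: 1 success in 33 trials. The binomial likelihood contributes p(1−p)^32, so the posterior is Beta(4.3+1, 7+32) = Beta(5.3, 39).
For Beta(a, b) with a, b > 1 the mode is (a−1)/(a+b−2) = 4.3/42.3 ≈ 0.102.

p̂_MAP = 0.102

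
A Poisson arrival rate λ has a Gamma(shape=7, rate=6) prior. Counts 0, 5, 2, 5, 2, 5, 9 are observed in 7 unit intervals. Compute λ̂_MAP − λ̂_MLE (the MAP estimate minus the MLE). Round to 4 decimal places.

Σxᵢ = 28. Posterior is Gamma(35, 13); MAP = (35−1)/13 = 34/13 ≈ 2.61538.
MLE = x̄ = 28/7 ≈ 4.00000.
Difference = 34/13 − 28/7 = -18/13 ≈ -1.3846.

MAP − MLE = -1.3846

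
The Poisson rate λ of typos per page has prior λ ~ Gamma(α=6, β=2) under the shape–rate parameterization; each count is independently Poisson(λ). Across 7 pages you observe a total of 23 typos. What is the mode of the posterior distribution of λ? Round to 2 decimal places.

λ̂_MAP = 3.11

Σxᵢ = 23, n = 7.
Posterior ∝ λ^5e^(−2λ) · λ^23e^(−7λ) = λ^28e^(−9λ), i.e. Gamma(shape=29, rate=9).
The mode of a Gamma(a, b) with a ≥ 1 (shape–rate) is (a−1)/b = 28/9 ≈ 3.11.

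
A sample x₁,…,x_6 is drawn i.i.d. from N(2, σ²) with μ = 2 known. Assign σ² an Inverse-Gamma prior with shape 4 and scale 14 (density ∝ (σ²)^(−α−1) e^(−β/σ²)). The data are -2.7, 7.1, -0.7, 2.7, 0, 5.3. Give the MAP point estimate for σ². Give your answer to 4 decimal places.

Sum of squared deviations about the known mean: SS = (-2.7−2)² + (7.1−2)² + (-0.7−2)² + (2.7−2)² + (0−2)² + (5.3−2)² = 70.77.
The Normal likelihood contributes (σ²)^(−n/2) exp(−SS/(2σ²)), so the posterior is Inverse-Gamma(α + n/2, β + SS/2) = Inverse-Gamma(7, 49.385).
The mode of Inverse-Gamma(a, b) is b/(a+1) = 49.385/8 ≈ 6.1731.

σ̂²_MAP = 6.1731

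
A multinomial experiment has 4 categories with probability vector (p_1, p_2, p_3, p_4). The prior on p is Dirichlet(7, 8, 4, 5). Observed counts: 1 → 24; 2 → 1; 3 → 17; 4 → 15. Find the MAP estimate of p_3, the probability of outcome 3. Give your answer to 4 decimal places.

MAP estimate: 0.2597

The posterior is Dirichlet(αᵢ + nᵢ) = Dirichlet(31, 9, 21, 20).
For a Dirichlet(a₁,…,a_K) with all aᵢ > 1, the mode has j-th component (aⱼ − 1)/(Σaᵢ − K).
Here Σaᵢ = 81 and K = 4, so p_3 = (21 − 1)/(81 − 4) = 20/77 ≈ 0.2597.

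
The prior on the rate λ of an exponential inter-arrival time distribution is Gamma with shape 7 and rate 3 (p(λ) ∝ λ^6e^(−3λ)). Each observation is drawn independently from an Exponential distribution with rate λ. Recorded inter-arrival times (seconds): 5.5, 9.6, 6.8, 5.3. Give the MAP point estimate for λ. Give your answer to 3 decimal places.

λ̂_MAP = 0.331

The Exponential(rate=λ) likelihood is ∝ λ^n e^(−λΣtᵢ). Here n = 4 and Σtᵢ = 5.5 + 9.6 + 6.8 + 5.3 = 27.2.
Posterior ∝ λ^6e^(−3λ) · λ^4e^(−27.2λ) = λ^10e^(−30.2λ), i.e. Gamma(11, 30.2).
Mode = (a−1)/b = 10/30.2 ≈ 0.331.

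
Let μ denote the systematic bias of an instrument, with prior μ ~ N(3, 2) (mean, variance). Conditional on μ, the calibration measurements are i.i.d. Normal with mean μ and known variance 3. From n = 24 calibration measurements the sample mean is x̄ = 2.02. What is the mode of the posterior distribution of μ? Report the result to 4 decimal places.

n = 24, x̄ = 2.02.
For a Normal prior and Normal likelihood with known variance, the posterior is Normal; its mode equals its mean, the precision-weighted average.
Prior precision 1/σ₀² = 1/2 = 0.5; data precision n/σ² = 24/3 = 8.
μ̂ = (0.5·3 + 8·2.02) / (0.5 + 8) = 17.66/8.5 = 883/425 ≈ 2.0776.

μ̂_MAP = 2.0776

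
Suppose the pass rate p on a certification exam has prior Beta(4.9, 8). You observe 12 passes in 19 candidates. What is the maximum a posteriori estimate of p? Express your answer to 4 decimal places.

p̂_MAP = 0.5318

Prior: Beta(4.9, 8).
Data: 12 successes in 19 trials. The binomial likelihood contributes p^12(1−p)^7, so the posterior is Beta(4.9+12, 8+7) = Beta(16.9, 15).
For Beta(a, b) with a, b > 1 the mode is (a−1)/(a+b−2) = 15.9/29.9 ≈ 0.5318.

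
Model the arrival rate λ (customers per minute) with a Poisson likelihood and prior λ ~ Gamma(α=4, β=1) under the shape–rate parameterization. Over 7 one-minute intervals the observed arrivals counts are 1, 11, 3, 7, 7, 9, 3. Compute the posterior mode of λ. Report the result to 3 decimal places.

Σxᵢ = 1+11+3+7+7+9+3 = 41, with n = 7.
Posterior ∝ λ^3e^(−1λ) · λ^41e^(−7λ) = λ^44e^(−8λ), i.e. Gamma(shape=45, rate=8).
The mode of a Gamma(a, b) with a ≥ 1 (shape–rate) is (a−1)/b = 44/8 ≈ 5.500.

λ̂_MAP = 5.500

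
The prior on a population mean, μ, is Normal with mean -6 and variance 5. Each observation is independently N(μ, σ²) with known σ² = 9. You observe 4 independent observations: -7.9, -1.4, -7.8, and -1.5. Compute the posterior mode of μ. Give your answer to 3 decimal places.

n = 4; x̄ = ((-7.9) + (-1.4) + (-7.8) + (-1.5))/4 = -18.6/4 = -4.65.
For a Normal prior and Normal likelihood with known variance, the posterior is Normal; its mode equals its mean, the precision-weighted average.
Prior precision 1/σ₀² = 1/5 = 0.2; data precision n/σ² = 4/9.
μ̂ = (0.2·(-6) + (4/9)·(-4.65)) / (0.2 + 4/9) = (-49/15)/(29/45) = -147/29 ≈ -5.069.

μ̂_MAP = -5.069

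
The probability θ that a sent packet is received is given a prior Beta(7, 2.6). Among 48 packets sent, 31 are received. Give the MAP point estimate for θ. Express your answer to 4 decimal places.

θ̂_MAP = 0.6655

Prior: Beta(7, 2.6).
Data: 31 successes in 48 trials. The binomial likelihood contributes θ^31(1−θ)^17, so the posterior is Beta(7+31, 2.6+17) = Beta(38, 19.6).
For Beta(a, b) with a, b > 1 the mode is (a−1)/(a+b−2) = 37/55.6 ≈ 0.6655.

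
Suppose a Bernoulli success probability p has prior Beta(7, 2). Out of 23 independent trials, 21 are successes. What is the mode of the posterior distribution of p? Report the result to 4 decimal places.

p̂_MAP = 0.9000

Prior: Beta(7, 2).
Data: 21 successes in 23 trials. The binomial likelihood contributes p^21(1−p)^2, so the posterior is Beta(7+21, 2+2) = Beta(28, 4).
For Beta(a, b) with a, b > 1 the mode is (a−1)/(a+b−2) = 27/30 ≈ 0.9000.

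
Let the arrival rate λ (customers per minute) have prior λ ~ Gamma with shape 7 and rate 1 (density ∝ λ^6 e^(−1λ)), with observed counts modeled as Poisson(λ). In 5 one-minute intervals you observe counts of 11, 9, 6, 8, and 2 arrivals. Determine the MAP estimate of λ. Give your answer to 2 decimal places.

λ̂_MAP = 7.00

Σxᵢ = 11+9+6+8+2 = 36, with n = 5.
Posterior ∝ λ^6e^(−1λ) · λ^36e^(−5λ) = λ^42e^(−6λ), i.e. Gamma(shape=43, rate=6).
The mode of a Gamma(a, b) with a ≥ 1 (shape–rate) is (a−1)/b = 42/6 ≈ 7.00.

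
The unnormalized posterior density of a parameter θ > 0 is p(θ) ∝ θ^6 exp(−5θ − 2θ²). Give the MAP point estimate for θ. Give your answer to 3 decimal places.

ℓ'(θ) = 6/θ − 5 − 4θ. Setting this to zero and multiplying by θ: 4θ² + 5θ − 6 = 0.
θ = (−5 + √(5² + 4·4·6)) / (2·4) = (−5 + √121) / 8 = (−5 + 11)/8 = 3/4.
ℓ''(θ) = −6/θ² − 4 < 0, confirming a maximum.

θ̂_MAP = 0.750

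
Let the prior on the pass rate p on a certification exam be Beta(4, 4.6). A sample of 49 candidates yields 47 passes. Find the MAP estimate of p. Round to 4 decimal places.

Prior: Beta(4, 4.6).
Data: 47 successes in 49 trials. The binomial likelihood contributes p^47(1−p)^2, so the posterior is Beta(4+47, 4.6+2) = Beta(51, 6.6).
For Beta(a, b) with a, b > 1 the mode is (a−1)/(a+b−2) = 50/55.6 ≈ 0.8993.

p̂_MAP = 0.8993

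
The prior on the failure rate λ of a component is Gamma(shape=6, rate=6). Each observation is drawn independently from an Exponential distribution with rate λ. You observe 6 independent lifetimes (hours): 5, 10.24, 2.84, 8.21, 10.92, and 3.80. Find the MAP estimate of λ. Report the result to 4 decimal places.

λ̂_MAP = 0.2340

The Exponential(rate=λ) likelihood is ∝ λ^n e^(−λΣtᵢ). Here n = 6 and Σtᵢ = 5 + 10.24 + 2.84 + 8.21 + 10.92 + 3.80 = 41.01.
Posterior ∝ λ^5e^(−6λ) · λ^6e^(−41.01λ) = λ^11e^(−47.01λ), i.e. Gamma(12, 47.01).
Mode = (a−1)/b = 11/47.01 ≈ 0.2340.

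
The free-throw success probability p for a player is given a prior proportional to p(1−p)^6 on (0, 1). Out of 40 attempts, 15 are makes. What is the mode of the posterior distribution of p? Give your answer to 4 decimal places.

p̂_MAP = 0.3404

The prior density ∝ p(1−p)^6 is the kernel of Beta(2, 7).
Data: 15 successes in 40 trials. The binomial likelihood contributes p^15(1−p)^25, so the posterior is Beta(2+15, 7+25) = Beta(17, 32).
For Beta(a, b) with a, b > 1 the mode is (a−1)/(a+b−2) = 16/47 ≈ 0.3404.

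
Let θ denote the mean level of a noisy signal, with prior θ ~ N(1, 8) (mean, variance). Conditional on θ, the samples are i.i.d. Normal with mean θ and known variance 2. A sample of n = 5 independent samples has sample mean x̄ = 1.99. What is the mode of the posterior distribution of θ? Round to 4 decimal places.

n = 5, x̄ = 1.99.
For a Normal prior and Normal likelihood with known variance, the posterior is Normal; its mode equals its mean, the precision-weighted average.
Prior precision 1/σ₀² = 1/8 = 0.125; data precision n/σ² = 5/2 = 2.5.
θ̂ = (0.125·1 + 2.5·1.99) / (0.125 + 2.5) = 5.1/2.625 = 68/35 ≈ 1.9429.

θ̂_MAP = 1.9429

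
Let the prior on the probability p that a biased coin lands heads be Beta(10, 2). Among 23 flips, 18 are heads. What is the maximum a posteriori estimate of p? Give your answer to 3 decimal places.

Prior: Beta(10, 2).
Data: 18 successes in 23 trials. The binomial likelihood contributes p^18(1−p)^5, so the posterior is Beta(10+18, 2+5) = Beta(28, 7).
For Beta(a, b) with a, b > 1 the mode is (a−1)/(a+b−2) = 27/33 ≈ 0.818.

p̂_MAP = 0.818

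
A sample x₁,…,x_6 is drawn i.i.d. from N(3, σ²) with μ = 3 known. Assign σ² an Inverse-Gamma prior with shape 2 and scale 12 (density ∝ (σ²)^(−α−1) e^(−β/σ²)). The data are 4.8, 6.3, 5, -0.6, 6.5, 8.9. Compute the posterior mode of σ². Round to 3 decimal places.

Sum of squared deviations about the known mean: SS = (4.8−3)² + (6.3−3)² + (5−3)² + (-0.6−3)² + (6.5−3)² + (8.9−3)² = 78.15.
The Normal likelihood contributes (σ²)^(−n/2) exp(−SS/(2σ²)), so the posterior is Inverse-Gamma(α + n/2, β + SS/2) = Inverse-Gamma(5, 51.075).
The mode of Inverse-Gamma(a, b) is b/(a+1) = 51.075/6 ≈ 8.513.

σ̂²_MAP = 8.513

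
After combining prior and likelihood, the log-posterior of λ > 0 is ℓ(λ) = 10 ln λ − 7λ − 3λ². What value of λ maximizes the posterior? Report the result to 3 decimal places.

ℓ'(λ) = 10/λ − 7 − 6λ. Setting this to zero and multiplying by λ: 6λ² + 7λ − 10 = 0.
λ = (−7 + √(7² + 4·6·10)) / (2·6) = (−7 + √289) / 12 = (−7 + 17)/12 = 5/6.
ℓ''(λ) = −10/λ² − 6 < 0, confirming a maximum.

λ̂_MAP = 0.833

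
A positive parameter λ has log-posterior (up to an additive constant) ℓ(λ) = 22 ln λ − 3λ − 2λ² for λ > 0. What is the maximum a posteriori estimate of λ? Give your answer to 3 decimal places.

ℓ'(λ) = 22/λ − 3 − 4λ. Setting this to zero and multiplying by λ: 4λ² + 3λ − 22 = 0.
λ = (−3 + √(3² + 4·4·22)) / (2·4) = (−3 + √361) / 8 = (−3 + 19)/8 = 2.
ℓ''(λ) = −22/λ² − 4 < 0, confirming a maximum.

λ̂_MAP = 2.000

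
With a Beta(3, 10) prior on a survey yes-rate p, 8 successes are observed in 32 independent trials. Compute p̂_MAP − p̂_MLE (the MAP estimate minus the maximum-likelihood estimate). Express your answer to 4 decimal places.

Posterior is Beta(11, 34); MAP = (11−1)/(45−2) = 10/43 ≈ 0.23256.
MLE ignores the prior: p̂_MLE = k/n = 8/32 ≈ 0.25000.
Difference = 10/43 − 8/32 = -3/172 ≈ -0.0174.

MAP − MLE = -0.0174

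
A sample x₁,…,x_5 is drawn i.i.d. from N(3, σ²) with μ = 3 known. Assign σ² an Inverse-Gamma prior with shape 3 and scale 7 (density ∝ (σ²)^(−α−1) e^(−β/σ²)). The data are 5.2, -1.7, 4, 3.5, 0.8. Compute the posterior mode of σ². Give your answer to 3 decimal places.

σ̂²_MAP = 3.617

Sum of squared deviations about the known mean: SS = (5.2−3)² + (-1.7−3)² + (4−3)² + (3.5−3)² + (0.8−3)² = 33.02.
The Normal likelihood contributes (σ²)^(−n/2) exp(−SS/(2σ²)), so the posterior is Inverse-Gamma(α + n/2, β + SS/2) = Inverse-Gamma(5.5, 23.51).
The mode of Inverse-Gamma(a, b) is b/(a+1) = 23.51/6.5 ≈ 3.617.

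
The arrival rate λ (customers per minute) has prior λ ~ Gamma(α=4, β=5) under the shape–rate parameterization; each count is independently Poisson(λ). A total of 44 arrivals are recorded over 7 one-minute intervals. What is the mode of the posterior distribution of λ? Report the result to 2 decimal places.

Σxᵢ = 44, n = 7.
Posterior ∝ λ^3e^(−5λ) · λ^44e^(−7λ) = λ^47e^(−12λ), i.e. Gamma(shape=48, rate=12).
The mode of a Gamma(a, b) with a ≥ 1 (shape–rate) is (a−1)/b = 47/12 ≈ 3.92.

λ̂_MAP = 3.92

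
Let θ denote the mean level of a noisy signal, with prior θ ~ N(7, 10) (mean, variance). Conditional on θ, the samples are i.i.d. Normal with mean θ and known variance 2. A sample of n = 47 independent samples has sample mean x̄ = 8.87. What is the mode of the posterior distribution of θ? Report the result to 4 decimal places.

θ̂_MAP = 8.8621

n = 47, x̄ = 8.87.
For a Normal prior and Normal likelihood with known variance, the posterior is Normal; its mode equals its mean, the precision-weighted average.
Prior precision 1/σ₀² = 1/10 = 0.1; data precision n/σ² = 47/2 = 23.5.
θ̂ = (0.1·7 + 23.5·8.87) / (0.1 + 23.5) = 209.145/23.6 = 41829/4720 ≈ 8.8621.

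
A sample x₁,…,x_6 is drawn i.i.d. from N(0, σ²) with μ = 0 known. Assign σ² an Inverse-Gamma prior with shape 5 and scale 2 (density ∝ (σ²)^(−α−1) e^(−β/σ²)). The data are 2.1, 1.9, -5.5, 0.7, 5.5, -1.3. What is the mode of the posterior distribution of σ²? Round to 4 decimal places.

σ̂²_MAP = 4.1500

Sum of squared deviations about the known mean: SS = (2.1−0)² + (1.9−0)² + (-5.5−0)² + (0.7−0)² + (5.5−0)² + (-1.3−0)² = 70.7.
The Normal likelihood contributes (σ²)^(−n/2) exp(−SS/(2σ²)), so the posterior is Inverse-Gamma(α + n/2, β + SS/2) = Inverse-Gamma(8, 37.35).
The mode of Inverse-Gamma(a, b) is b/(a+1) = 37.35/9 ≈ 4.1500.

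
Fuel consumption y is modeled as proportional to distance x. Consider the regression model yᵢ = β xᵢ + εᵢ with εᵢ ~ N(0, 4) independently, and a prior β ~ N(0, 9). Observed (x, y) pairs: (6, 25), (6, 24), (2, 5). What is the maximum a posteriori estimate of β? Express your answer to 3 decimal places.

log p(β | y) = −Σ(yᵢ − βxᵢ)²/(2·4) − β²/(2·9) + const.
Setting the derivative to zero: Σxᵢ(yᵢ − βxᵢ)/4 − β/9 = 0, so β = Σxᵢyᵢ / (Σxᵢ² + σ²/τ²).
Σxᵢyᵢ = 6·25 + 6·24 + 2·5 = 304; Σxᵢ² = 76; σ²/τ² = 4/9.
β̂_MAP = 304 / (76 + 4/9) = 304/(688/9) = 171/43 ≈ 3.977.

β̂_MAP = 3.977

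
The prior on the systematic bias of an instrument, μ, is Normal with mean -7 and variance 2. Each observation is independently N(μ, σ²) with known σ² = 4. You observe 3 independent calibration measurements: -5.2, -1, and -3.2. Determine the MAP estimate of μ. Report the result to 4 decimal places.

n = 3; x̄ = ((-5.2) + (-1) + (-3.2))/3 = -9.4/3 = -47/15 ≈ -3.1333.
For a Normal prior and Normal likelihood with known variance, the posterior is Normal; its mode equals its mean, the precision-weighted average.
Prior precision 1/σ₀² = 1/2 = 0.5; data precision n/σ² = 3/4 = 0.75.
μ̂ = (0.5·(-7) + 0.75·(-47/15)) / (0.5 + 0.75) = (-5.85)/1.25 = -4.6800.

μ̂_MAP = -4.6800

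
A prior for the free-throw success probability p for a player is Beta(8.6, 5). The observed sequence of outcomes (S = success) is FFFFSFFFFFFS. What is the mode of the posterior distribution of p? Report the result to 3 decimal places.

p̂_MAP = 0.407

Prior: Beta(8.6, 5).
Data: 2 successes in 12 trials (from the sequence). The binomial likelihood contributes p^2(1−p)^10, so the posterior is Beta(8.6+2, 5+10) = Beta(10.6, 15).
For Beta(a, b) with a, b > 1 the mode is (a−1)/(a+b−2) = 9.6/23.6 ≈ 0.407.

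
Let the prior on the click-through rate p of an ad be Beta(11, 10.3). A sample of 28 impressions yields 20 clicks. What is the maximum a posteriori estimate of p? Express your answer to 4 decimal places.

p̂_MAP = 0.6342

Prior: Beta(11, 10.3).
Data: 20 successes in 28 trials. The binomial likelihood contributes p^20(1−p)^8, so the posterior is Beta(11+20, 10.3+8) = Beta(31, 18.3).
For Beta(a, b) with a, b > 1 the mode is (a−1)/(a+b−2) = 30/47.3 ≈ 0.6342.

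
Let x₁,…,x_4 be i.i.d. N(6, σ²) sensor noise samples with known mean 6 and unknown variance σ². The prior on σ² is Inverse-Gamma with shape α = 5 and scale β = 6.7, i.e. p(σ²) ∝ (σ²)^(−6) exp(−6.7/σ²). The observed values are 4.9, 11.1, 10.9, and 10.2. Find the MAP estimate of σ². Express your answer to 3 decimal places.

Sum of squared deviations about the known mean: SS = (4.9−6)² + (11.1−6)² + (10.9−6)² + (10.2−6)² = 68.87.
The Normal likelihood contributes (σ²)^(−n/2) exp(−SS/(2σ²)), so the posterior is Inverse-Gamma(α + n/2, β + SS/2) = Inverse-Gamma(7, 41.135).
The mode of Inverse-Gamma(a, b) is b/(a+1) = 41.135/8 ≈ 5.142.

σ̂²_MAP = 5.142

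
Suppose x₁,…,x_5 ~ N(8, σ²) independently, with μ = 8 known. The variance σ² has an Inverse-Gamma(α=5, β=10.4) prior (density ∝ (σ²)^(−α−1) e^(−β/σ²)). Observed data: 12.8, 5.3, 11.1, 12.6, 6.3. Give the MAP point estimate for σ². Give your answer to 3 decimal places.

Sum of squared deviations about the known mean: SS = (12.8−8)² + (5.3−8)² + (11.1−8)² + (12.6−8)² + (6.3−8)² = 63.99.
The Normal likelihood contributes (σ²)^(−n/2) exp(−SS/(2σ²)), so the posterior is Inverse-Gamma(α + n/2, β + SS/2) = Inverse-Gamma(7.5, 42.395).
The mode of Inverse-Gamma(a, b) is b/(a+1) = 42.395/8.5 ≈ 4.988.

σ̂²_MAP = 4.988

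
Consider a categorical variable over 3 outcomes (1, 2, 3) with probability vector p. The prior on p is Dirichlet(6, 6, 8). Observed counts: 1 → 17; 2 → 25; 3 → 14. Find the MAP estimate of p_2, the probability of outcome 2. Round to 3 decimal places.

The posterior is Dirichlet(αᵢ + nᵢ) = Dirichlet(23, 31, 22).
For a Dirichlet(a₁,…,a_K) with all aᵢ > 1, the mode has j-th component (aⱼ − 1)/(Σaᵢ − K).
Here Σaᵢ = 76 and K = 3, so p_2 = (31 − 1)/(76 − 3) = 30/73 ≈ 0.411.

MAP estimate: 0.411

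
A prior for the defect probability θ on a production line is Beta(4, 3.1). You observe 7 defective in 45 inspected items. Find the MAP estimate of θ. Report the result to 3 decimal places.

θ̂_MAP = 0.200

Prior: Beta(4, 3.1).
Data: 7 successes in 45 trials. The binomial likelihood contributes θ^7(1−θ)^38, so the posterior is Beta(4+7, 3.1+38) = Beta(11, 41.1).
For Beta(a, b) with a, b > 1 the mode is (a−1)/(a+b−2) = 10/50.1 ≈ 0.200.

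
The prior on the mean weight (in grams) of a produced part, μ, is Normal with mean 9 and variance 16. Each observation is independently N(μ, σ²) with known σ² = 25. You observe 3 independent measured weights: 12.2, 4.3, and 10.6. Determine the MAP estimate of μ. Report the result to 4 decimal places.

μ̂_MAP = 9.0219

n = 3; x̄ = (12.2 + 4.3 + 10.6)/3 = 27.1/3 = 271/30 ≈ 9.0333.
For a Normal prior and Normal likelihood with known variance, the posterior is Normal; its mode equals its mean, the precision-weighted average.
Prior precision 1/σ₀² = 1/16 = 0.0625; data precision n/σ² = 3/25 = 0.12.
μ̂ = (0.0625·9 + 0.12·(271/30)) / (0.0625 + 0.12) = 1.6465/0.1825 = 3293/365 ≈ 9.0219.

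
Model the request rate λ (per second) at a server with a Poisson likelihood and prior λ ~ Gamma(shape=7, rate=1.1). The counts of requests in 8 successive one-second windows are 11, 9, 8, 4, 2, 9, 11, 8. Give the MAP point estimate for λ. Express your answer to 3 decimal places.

λ̂_MAP = 7.473

Σxᵢ = 11+9+8+4+2+9+11+8 = 62, with n = 8.
Posterior ∝ λ^6e^(−1.1λ) · λ^62e^(−8λ) = λ^68e^(−9.1λ), i.e. Gamma(shape=69, rate=9.1).
The mode of a Gamma(a, b) with a ≥ 1 (shape–rate) is (a−1)/b = 68/9.1 ≈ 7.473.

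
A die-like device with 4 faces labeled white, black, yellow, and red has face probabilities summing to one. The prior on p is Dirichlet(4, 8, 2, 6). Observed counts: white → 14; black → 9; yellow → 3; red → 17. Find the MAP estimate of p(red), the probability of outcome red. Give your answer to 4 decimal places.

The posterior is Dirichlet(αᵢ + nᵢ) = Dirichlet(18, 17, 5, 23).
For a Dirichlet(a₁,…,a_K) with all aᵢ > 1, the mode has j-th component (aⱼ − 1)/(Σaᵢ − K).
Here Σaᵢ = 63 and K = 4, so p(red) = (23 − 1)/(63 − 4) = 22/59 ≈ 0.3729.

MAP estimate of p(red) = 0.3729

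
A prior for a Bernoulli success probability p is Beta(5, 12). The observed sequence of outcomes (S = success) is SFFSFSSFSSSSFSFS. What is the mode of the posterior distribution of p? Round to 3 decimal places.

p̂_MAP = 0.452

Prior: Beta(5, 12).
Data: 10 successes in 16 trials (from the sequence). The binomial likelihood contributes p^10(1−p)^6, so the posterior is Beta(5+10, 12+6) = Beta(15, 18).
For Beta(a, b) with a, b > 1 the mode is (a−1)/(a+b−2) = 14/31 ≈ 0.452.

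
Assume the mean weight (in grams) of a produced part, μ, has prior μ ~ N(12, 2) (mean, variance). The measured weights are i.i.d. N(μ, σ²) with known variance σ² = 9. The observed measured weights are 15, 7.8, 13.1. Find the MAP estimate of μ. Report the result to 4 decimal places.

μ̂_MAP = 11.9867

n = 3; x̄ = (15 + 7.8 + 13.1)/3 = 35.9/3 = 359/30 ≈ 11.9667.
For a Normal prior and Normal likelihood with known variance, the posterior is Normal; its mode equals its mean, the precision-weighted average.
Prior precision 1/σ₀² = 1/2 = 0.5; data precision n/σ² = 3/9 = 1/3.
μ̂ = (0.5·12 + (1/3)·(359/30)) / (0.5 + 1/3) = (899/90)/(5/6) = 899/75 ≈ 11.9867.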